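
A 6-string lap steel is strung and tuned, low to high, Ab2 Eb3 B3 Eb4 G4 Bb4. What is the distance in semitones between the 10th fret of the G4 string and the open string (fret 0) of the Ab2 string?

G4 at fret 10 → F5 (MIDI 77); Ab2 at fret 0 → Ab2 (MIDI 44).
77 − 44 = 33, so the two pitches are 33 semitones apart, with F5 the higher.

33 semitones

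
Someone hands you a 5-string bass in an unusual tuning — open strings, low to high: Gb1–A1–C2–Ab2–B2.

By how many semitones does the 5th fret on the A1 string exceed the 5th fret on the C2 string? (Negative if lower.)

A1 at fret 5 → D2 (MIDI 38); C2 at fret 5 → F2 (MIDI 41).
38 − 41 = -3, so the two pitches are 3 semitones apart.

-3 semitones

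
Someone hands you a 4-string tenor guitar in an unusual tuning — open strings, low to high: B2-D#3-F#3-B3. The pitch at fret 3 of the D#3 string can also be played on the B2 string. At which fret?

7

Fret 3 on D#3 is MIDI 51 + 3 = 54 (F#3). On the B2 string (open MIDI 47), that pitch is 54 − 47 = fret 7.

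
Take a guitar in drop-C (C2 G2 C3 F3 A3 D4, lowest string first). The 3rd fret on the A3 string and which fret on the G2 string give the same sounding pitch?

17

Fret 3 on A3 is MIDI 57 + 3 = 60 (C4). On the G2 string (open MIDI 43), that pitch is 60 − 43 = fret 17.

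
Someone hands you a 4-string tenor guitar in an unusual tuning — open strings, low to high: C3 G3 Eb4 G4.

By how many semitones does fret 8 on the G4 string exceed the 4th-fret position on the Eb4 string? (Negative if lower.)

G4 at fret 8 → Eb5 (MIDI 75); Eb4 at fret 4 → G4 (MIDI 67).
75 − 67 = 8, so the two pitches are 8 semitones apart.

8 semitones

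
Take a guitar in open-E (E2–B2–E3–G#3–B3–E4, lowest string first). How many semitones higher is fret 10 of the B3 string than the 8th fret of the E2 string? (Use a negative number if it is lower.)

21 semitones

B3 at fret 10 → A4 (MIDI 69); E2 at fret 8 → C3 (MIDI 48).
69 − 48 = 21, so the two pitches are 21 semitones apart.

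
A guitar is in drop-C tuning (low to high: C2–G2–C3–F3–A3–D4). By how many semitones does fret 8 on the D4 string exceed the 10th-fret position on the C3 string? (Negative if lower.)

D4 at fret 8 → A#4 (MIDI 70); C3 at fret 10 → A#3 (MIDI 58).
70 − 58 = 12, so the two pitches are 12 semitones apart.

12 semitones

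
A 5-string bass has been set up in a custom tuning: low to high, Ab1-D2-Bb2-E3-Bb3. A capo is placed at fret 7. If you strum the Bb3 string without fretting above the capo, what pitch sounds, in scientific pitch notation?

F4

The capo raises the open Bb3 by 7 semitones to F4; fretting 0 more gives Bb3 + 7 + 0 = Bb3 + 7 semitones = F4.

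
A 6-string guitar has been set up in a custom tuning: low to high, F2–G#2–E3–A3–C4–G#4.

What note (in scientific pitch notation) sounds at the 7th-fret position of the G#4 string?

Each fret is one semitone, so G#4 + 7 = D#5.
(Equivalently spelled Eb5.)

D#5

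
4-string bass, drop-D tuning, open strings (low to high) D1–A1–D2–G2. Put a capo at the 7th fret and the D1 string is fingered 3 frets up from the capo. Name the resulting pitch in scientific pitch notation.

The capo raises the open D1 by 7 semitones to A1; fretting 3 more gives D1 + 7 + 3 = D1 + 10 semitones = C2.

C2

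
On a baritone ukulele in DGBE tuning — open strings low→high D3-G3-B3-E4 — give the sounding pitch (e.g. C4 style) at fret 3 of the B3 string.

Each fret is one semitone, so B3 + 3 = D4.

D4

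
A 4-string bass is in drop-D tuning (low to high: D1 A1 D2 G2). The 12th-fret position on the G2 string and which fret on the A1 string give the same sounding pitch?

Fret 12 on G2 is MIDI 43 + 12 = 55 (G3). On the A1 string (open MIDI 33), that pitch is 55 − 33 = fret 22.

22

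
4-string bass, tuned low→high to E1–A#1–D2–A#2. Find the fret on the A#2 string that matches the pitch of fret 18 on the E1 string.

0

E1 at fret 18 is E1 + 18 semitones = A#2.
The open A#2 string is 18 semitones above the open E1, so the same pitch on the A#2 string lies at fret 18 − 18 = 0.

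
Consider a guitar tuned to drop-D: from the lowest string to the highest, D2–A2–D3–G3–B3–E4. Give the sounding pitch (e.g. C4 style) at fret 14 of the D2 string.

D2 is MIDI 38. Adding 14 gives 52, which is E3.

E3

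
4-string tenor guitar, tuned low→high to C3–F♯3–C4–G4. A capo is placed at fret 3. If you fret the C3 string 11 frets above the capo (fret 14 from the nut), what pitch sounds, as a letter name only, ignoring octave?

D

The capo raises the open C3 by 3 semitones to D♯3; fretting 11 more gives C3 + 3 + 11 = C3 + 14 semitones, landing on D.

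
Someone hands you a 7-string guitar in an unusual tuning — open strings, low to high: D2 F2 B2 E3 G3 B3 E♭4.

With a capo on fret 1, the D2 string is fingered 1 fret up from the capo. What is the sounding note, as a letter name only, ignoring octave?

E

The capo raises the open D2 by 1 semitone to E♭2; fretting 1 more gives D2 + 1 + 1 = D2 + 2 semitones, landing on E.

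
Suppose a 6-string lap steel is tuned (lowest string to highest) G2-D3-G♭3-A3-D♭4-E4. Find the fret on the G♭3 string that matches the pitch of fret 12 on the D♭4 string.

D♭4 at fret 12 is D♭4 + 12 semitones = D♭5.
The open G♭3 string is 7 semitones below the open D♭4, so the same pitch on the G♭3 string lies at fret 12 + 7 = 19.

19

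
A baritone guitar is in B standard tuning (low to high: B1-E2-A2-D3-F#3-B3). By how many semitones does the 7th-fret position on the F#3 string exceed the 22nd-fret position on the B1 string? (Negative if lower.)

4 semitones

F#3 at fret 7 → C#4 (MIDI 61); B1 at fret 22 → A3 (MIDI 57).
61 − 57 = 4, so the two pitches are 4 semitones apart.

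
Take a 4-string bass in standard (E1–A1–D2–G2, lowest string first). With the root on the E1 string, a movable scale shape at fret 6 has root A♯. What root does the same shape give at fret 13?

F

Moving from fret 6 to fret 13 shifts the root by 7 semitones.
A♯ up 7 semitones is F.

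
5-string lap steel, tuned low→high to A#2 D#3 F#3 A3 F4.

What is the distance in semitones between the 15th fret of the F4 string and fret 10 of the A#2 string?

F4 at fret 15 → G#5 (MIDI 80); A#2 at fret 10 → G#3 (MIDI 56).
80 − 56 = 24, so the two pitches are 24 semitones apart, with G#5 the higher.

24 semitones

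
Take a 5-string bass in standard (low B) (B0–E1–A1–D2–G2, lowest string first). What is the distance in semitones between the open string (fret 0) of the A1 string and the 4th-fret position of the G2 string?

14 semitones

A1 at fret 0 → A1 (MIDI 33); G2 at fret 4 → B2 (MIDI 47).
33 − 47 = -14, so the two pitches are 14 semitones apart, with B2 the higher.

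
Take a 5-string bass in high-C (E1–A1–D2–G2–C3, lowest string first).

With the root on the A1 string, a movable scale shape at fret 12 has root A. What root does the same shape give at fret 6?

Moving from fret 12 to fret 6 shifts the root by -6 semitones.
A down 6 semitones is D#.

D#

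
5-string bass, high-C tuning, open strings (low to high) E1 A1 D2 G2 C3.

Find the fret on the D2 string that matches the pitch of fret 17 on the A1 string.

A1 at fret 17 is A1 + 17 semitones = D3.
The open D2 string is 5 semitones above the open A1, so the same pitch on the D2 string lies at fret 17 − 5 = 12.

12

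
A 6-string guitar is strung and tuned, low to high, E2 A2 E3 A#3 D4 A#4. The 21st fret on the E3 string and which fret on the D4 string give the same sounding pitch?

11

E3 at fret 21 is E3 + 21 semitones = C#5.
The open D4 string is 10 semitones above the open E3, so the same pitch on the D4 string lies at fret 21 − 10 = 11.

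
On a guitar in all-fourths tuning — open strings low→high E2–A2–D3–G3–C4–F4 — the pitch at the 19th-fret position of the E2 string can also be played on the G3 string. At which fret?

4

Fret 19 on E2 is MIDI 40 + 19 = 59 (B3). On the G3 string (open MIDI 55), that pitch is 59 − 55 = fret 4.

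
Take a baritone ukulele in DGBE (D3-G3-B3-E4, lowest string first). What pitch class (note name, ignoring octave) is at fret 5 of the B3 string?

E

B3 is MIDI 59. Adding 5 gives 64; 64 mod 12 = 4, i.e. E.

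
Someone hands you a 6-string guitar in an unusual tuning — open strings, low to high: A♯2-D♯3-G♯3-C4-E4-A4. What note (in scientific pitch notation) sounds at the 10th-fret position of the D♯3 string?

C♯4

The open D♯3 string plus 10 semitones: D#–E–F–F#–…–B–C–C#.
The walk passes from B into C once, so the octave number goes from 3 to 4.
(Equivalently spelled D♭4.)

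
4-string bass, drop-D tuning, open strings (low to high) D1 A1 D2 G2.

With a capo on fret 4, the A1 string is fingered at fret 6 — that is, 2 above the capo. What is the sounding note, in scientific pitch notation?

D#2

The capo raises the open A1 by 4 semitones to C#2; fretting 2 more gives A1 + 4 + 2 = A1 + 6 semitones = D#2.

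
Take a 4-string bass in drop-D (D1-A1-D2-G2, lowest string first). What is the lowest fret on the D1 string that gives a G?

From D1, count semitones up the chromatic scale until reaching G: D–D#–E–F–F#–G — 5 steps.

5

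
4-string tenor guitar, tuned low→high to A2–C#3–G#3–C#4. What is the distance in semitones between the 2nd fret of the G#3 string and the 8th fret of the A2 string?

G#3 at fret 2 → A#3 (MIDI 58); A2 at fret 8 → F3 (MIDI 53).
58 − 53 = 5, so the two pitches are 5 semitones apart, with A#3 the higher.

5 semitones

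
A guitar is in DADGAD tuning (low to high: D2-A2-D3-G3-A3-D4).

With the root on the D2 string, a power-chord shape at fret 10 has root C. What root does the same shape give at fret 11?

C#

Moving from fret 10 to fret 11 shifts the root by 1 semitone.
C up 1 semitone is C#.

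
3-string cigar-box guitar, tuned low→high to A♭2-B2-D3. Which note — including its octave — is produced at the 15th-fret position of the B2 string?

B2 is MIDI 47. Adding 15 gives 62, which is D4.

D4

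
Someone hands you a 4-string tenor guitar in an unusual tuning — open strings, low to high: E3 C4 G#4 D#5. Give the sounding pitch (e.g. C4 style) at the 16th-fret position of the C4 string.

E5

The open C4 string plus 16 semitones: C–C#–D–D#–…–D–D#–E.
The walk passes from B into C once, so the octave number goes from 4 to 5.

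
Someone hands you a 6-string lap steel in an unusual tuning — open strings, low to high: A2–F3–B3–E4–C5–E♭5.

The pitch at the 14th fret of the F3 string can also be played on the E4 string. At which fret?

3

F3 at fret 14 is F3 + 14 semitones = G4.
The open E4 string is 11 semitones above the open F3, so the same pitch on the E4 string lies at fret 14 − 11 = 3.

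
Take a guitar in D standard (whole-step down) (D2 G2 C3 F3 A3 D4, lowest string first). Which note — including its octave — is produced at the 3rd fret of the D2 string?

F2

Each fret is one semitone, so D2 + 3 = F2.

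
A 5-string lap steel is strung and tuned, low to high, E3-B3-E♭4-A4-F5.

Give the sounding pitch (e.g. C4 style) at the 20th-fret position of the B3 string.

Each fret is one semitone, so B3 + 20 = G5.

G5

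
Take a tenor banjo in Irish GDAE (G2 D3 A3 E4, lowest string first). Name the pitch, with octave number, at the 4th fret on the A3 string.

The open A3 string plus 4 semitones: A–A#–B–C–C#.
The walk passes from B into C once, so the octave number goes from 3 to 4.
(Equivalently spelled D♭4.)

C♯4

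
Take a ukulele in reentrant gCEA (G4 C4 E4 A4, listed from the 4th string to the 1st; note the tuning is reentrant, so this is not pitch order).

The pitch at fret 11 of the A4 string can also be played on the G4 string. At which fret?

A4 at fret 11 is A4 + 11 semitones = G#5.
The open G4 string is 2 semitones below the open A4, so the same pitch on the G4 string lies at fret 11 + 2 = 13.

13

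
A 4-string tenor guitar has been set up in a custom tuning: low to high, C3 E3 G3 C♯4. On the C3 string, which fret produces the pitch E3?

E3 is 4 semitones above the open C3 (C–C#–D–D#–E), so it sits at fret 4.

4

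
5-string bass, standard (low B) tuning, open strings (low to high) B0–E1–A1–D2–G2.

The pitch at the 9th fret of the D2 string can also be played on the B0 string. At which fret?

Fret 9 on D2 is MIDI 38 + 9 = 47 (B2). On the B0 string (open MIDI 23), that pitch is 47 − 23 = fret 24.

24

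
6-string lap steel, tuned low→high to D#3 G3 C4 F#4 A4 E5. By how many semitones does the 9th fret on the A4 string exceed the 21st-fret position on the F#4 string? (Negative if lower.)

A4 at fret 9 → F#5 (MIDI 78); F#4 at fret 21 → D#6 (MIDI 87).
78 − 87 = -9, so the two pitches are 9 semitones apart.

-9 semitones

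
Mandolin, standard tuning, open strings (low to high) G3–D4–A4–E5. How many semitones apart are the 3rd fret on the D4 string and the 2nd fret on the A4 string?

D4 at fret 3 → F4 (MIDI 65); A4 at fret 2 → B4 (MIDI 71).
65 − 71 = -6, so the two pitches are 6 semitones apart, with B4 the higher.

6 semitones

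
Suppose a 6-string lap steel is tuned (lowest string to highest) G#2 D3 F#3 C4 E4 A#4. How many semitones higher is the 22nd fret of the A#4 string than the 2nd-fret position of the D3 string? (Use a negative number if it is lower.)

40 semitones

A#4 at fret 22 → G#6 (MIDI 92); D3 at fret 2 → E3 (MIDI 52).
92 − 52 = 40, so the two pitches are 40 semitones apart.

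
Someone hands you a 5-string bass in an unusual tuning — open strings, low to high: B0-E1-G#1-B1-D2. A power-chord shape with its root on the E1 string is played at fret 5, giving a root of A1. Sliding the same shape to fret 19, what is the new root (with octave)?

Moving from fret 5 to fret 19 shifts the root by 14 semitones.
A1 up 14 semitones is B2.

B2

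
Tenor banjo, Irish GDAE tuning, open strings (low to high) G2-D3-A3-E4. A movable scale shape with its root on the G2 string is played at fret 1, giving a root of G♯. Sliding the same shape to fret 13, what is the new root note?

Moving from fret 1 to fret 13 shifts the root by 12 semitones.
G♯ up 12 semitones is G♯.

G♯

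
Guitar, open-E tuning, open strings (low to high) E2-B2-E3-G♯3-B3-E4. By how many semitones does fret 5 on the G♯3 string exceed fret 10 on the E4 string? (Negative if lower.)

-13 semitones

G♯3 at fret 5 → C♯4 (MIDI 61); E4 at fret 10 → D5 (MIDI 74).
61 − 74 = -13, so the two pitches are 13 semitones apart.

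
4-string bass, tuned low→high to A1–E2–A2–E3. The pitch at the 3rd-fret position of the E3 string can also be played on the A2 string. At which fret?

10

Fret 3 on E3 is MIDI 52 + 3 = 55 (G3). On the A2 string (open MIDI 45), that pitch is 55 − 45 = fret 10.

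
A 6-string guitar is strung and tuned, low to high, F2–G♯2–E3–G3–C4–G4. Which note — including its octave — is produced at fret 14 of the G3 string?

A4

G3 is MIDI 55. Adding 14 gives 69, which is A4.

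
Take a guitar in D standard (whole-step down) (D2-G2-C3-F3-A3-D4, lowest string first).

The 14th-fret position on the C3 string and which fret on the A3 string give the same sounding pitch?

5

C3 at fret 14 is C3 + 14 semitones = D4.
The open A3 string is 9 semitones above the open C3, so the same pitch on the A3 string lies at fret 14 − 9 = 5.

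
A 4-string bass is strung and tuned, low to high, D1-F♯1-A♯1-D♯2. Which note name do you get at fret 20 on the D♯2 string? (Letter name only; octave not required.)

D♯2 is MIDI 39. Adding 20 gives 59; 59 mod 12 = 11, i.e. B.

B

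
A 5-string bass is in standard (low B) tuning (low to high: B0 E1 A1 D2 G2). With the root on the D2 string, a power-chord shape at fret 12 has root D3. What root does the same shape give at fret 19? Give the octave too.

Moving from fret 12 to fret 19 shifts the root by 7 semitones.
D3 up 7 semitones is A3.

A3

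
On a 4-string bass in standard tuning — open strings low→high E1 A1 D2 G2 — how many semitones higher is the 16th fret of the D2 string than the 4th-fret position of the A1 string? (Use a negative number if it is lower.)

17 semitones

D2 at fret 16 → F#3 (MIDI 54); A1 at fret 4 → C#2 (MIDI 37).
54 − 37 = 17, so the two pitches are 17 semitones apart.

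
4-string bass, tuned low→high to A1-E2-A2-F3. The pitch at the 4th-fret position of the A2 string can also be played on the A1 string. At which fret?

16

A2 at fret 4 is A2 + 4 semitones = C#3.
The open A1 string is 12 semitones below the open A2, so the same pitch on the A1 string lies at fret 4 + 12 = 16.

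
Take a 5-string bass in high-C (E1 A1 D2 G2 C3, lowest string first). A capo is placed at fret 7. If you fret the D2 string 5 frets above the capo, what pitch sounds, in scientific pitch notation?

D3

The capo raises the open D2 by 7 semitones to A2; fretting 5 more gives D2 + 7 + 5 = D2 + 12 semitones = D3.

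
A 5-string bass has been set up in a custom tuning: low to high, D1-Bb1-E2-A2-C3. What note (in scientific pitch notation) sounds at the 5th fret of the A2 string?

A2 is MIDI 45. Adding 5 gives 50, which is D3.

D3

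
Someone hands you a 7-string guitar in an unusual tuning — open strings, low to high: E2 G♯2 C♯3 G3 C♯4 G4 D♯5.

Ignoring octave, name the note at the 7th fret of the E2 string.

B

Each fret is one semitone, so E2 + 7 = B.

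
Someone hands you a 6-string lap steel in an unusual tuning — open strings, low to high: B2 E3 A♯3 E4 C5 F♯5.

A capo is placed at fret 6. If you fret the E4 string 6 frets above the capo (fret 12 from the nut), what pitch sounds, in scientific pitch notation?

The capo raises the open E4 by 6 semitones to A♯4; fretting 6 more gives E4 + 6 + 6 = E4 + 12 semitones = E5.

E5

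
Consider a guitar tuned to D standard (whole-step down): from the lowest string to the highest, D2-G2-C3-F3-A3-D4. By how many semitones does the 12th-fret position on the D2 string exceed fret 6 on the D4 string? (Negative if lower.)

D2 at fret 12 → D3 (MIDI 50); D4 at fret 6 → G#4 (MIDI 68).
50 − 68 = -18, so the two pitches are 18 semitones apart.

-18 semitones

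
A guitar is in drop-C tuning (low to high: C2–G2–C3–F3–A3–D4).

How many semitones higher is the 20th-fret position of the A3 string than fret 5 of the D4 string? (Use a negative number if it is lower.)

10 semitones

A3 at fret 20 → F5 (MIDI 77); D4 at fret 5 → G4 (MIDI 67).
77 − 67 = 10, so the two pitches are 10 semitones apart.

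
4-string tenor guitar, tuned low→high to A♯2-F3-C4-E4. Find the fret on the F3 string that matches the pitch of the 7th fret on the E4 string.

18

E4 at fret 7 is E4 + 7 semitones = B4.
The open F3 string is 11 semitones below the open E4, so the same pitch on the F3 string lies at fret 7 + 11 = 18.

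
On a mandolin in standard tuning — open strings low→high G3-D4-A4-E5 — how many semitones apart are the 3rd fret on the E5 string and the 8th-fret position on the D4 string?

E5 at fret 3 → G5 (MIDI 79); D4 at fret 8 → A#4 (MIDI 70).
79 − 70 = 9, so the two pitches are 9 semitones apart, with G5 the higher.

9 semitones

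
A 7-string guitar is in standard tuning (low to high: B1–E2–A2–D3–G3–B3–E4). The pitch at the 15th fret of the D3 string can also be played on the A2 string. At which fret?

20

Fret 15 on D3 is MIDI 50 + 15 = 65 (F4). On the A2 string (open MIDI 45), that pitch is 65 − 45 = fret 20.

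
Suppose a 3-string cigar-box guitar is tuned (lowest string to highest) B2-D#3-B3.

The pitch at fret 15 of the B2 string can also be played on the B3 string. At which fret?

3

B2 at fret 15 is B2 + 15 semitones = D4.
The open B3 string is 12 semitones above the open B2, so the same pitch on the B3 string lies at fret 15 − 12 = 3.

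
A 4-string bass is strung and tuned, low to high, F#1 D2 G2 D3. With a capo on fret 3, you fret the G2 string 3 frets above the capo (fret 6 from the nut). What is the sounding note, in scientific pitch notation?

The capo raises the open G2 by 3 semitones to A#2; fretting 3 more gives G2 + 3 + 3 = G2 + 6 semitones = C#3.

C#3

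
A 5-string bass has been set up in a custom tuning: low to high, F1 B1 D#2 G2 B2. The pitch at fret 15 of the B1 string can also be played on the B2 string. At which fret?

3

B1 at fret 15 is B1 + 15 semitones = D3.
The open B2 string is 12 semitones above the open B1, so the same pitch on the B2 string lies at fret 15 − 12 = 3.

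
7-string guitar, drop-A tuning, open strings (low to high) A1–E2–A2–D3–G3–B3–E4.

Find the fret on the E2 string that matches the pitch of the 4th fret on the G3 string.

19

G3 at fret 4 is G3 + 4 semitones = B3.
The open E2 string is 15 semitones below the open G3, so the same pitch on the E2 string lies at fret 4 + 15 = 19.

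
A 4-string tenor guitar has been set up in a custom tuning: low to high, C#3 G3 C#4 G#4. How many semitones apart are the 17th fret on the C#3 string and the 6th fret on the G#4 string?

C#3 at fret 17 → F#4 (MIDI 66); G#4 at fret 6 → D5 (MIDI 74).
66 − 74 = -8, so the two pitches are 8 semitones apart, with D5 the higher.

8 semitones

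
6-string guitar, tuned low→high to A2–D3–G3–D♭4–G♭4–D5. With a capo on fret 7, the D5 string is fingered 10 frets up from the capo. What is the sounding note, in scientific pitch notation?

The capo raises the open D5 by 7 semitones to A5; fretting 10 more gives D5 + 7 + 10 = D5 + 17 semitones = G6.

G6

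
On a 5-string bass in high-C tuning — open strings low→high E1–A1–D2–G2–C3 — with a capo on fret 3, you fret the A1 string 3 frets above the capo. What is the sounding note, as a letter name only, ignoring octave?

The capo raises the open A1 by 3 semitones to C2; fretting 3 more gives A1 + 3 + 3 = A1 + 6 semitones, landing on D#.

D#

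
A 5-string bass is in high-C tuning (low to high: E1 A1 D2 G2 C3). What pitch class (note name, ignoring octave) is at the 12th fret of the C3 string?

C3 is MIDI 48. Adding 12 gives 60; 60 mod 12 = 0, i.e. C.

C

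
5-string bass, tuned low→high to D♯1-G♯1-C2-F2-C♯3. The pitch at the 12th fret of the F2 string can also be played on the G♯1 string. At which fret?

21

F2 at fret 12 is F2 + 12 semitones = F3.
The open G♯1 string is 9 semitones below the open F2, so the same pitch on the G♯1 string lies at fret 12 + 9 = 21.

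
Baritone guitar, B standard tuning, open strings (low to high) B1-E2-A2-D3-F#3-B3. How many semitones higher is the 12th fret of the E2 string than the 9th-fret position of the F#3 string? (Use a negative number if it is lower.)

-11 semitones

E2 at fret 12 → E3 (MIDI 52); F#3 at fret 9 → D#4 (MIDI 63).
52 − 63 = -11, so the two pitches are 11 semitones apart.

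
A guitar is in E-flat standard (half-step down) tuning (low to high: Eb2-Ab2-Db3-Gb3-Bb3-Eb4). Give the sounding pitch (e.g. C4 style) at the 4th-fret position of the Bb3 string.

The open Bb3 string plus 4 semitones: Bb–B–C–Db–D.
The walk passes from B into C once, so the octave number goes from 3 to 4.

D4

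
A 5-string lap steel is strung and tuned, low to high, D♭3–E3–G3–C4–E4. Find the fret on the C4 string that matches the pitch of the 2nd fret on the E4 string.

6

E4 at fret 2 is E4 + 2 semitones = G♭4.
The open C4 string is 4 semitones below the open E4, so the same pitch on the C4 string lies at fret 2 + 4 = 6.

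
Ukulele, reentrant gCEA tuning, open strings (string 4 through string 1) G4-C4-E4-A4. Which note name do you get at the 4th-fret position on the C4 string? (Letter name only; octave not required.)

Each fret is one semitone, so C4 + 4 = E.

E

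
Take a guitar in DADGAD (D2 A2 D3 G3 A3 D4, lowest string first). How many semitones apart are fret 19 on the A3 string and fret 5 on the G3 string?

A3 at fret 19 → E5 (MIDI 76); G3 at fret 5 → C4 (MIDI 60).
76 − 60 = 16, so the two pitches are 16 semitones apart, with E5 the higher.

16 semitones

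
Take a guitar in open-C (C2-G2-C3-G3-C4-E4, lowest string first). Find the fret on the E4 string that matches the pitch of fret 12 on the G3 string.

Fret 12 on G3 is MIDI 55 + 12 = 67 (G4). On the E4 string (open MIDI 64), that pitch is 67 − 64 = fret 3.

3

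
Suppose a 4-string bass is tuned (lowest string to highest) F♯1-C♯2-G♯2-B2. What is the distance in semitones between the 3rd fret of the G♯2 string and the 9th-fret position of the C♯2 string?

1 semitone

G♯2 at fret 3 → B2 (MIDI 47); C♯2 at fret 9 → A♯2 (MIDI 46).
47 − 46 = 1, so the two pitches are 1 semitone apart, with B2 the higher.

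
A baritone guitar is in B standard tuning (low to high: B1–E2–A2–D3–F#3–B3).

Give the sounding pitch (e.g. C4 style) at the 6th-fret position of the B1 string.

The open B1 string plus 6 semitones: B–C–C#–D–D#–E–F.
The walk passes from B into C once, so the octave number goes from 1 to 2.

F2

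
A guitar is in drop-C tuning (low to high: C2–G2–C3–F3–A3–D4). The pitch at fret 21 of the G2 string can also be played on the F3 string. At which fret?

G2 at fret 21 is G2 + 21 semitones = E4.
The open F3 string is 10 semitones above the open G2, so the same pitch on the F3 string lies at fret 21 − 10 = 11.

11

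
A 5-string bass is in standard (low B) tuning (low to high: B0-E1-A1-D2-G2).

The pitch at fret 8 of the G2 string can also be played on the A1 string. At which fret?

Fret 8 on G2 is MIDI 43 + 8 = 51 (D#3). On the A1 string (open MIDI 33), that pitch is 51 − 33 = fret 18.

18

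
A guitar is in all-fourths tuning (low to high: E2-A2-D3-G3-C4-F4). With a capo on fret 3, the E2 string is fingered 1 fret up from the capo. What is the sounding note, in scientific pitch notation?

G#2

The capo raises the open E2 by 3 semitones to G2; fretting 1 more gives E2 + 3 + 1 = E2 + 4 semitones = G#2.
(Also written Ab.)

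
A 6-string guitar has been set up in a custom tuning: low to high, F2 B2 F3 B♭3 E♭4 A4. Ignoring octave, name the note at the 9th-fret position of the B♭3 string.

The open B♭3 string plus 9 semitones: Bb–B–C–Db–D–Eb–E–F–Gb–G.

G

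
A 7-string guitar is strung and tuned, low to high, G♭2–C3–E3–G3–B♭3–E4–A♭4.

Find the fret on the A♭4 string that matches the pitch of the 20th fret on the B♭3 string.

10

Fret 20 on B♭3 is MIDI 58 + 20 = 78 (G♭5). On the A♭4 string (open MIDI 68), that pitch is 78 − 68 = fret 10.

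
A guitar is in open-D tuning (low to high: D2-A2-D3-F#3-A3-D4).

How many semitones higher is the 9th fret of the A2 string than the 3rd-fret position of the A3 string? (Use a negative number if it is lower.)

-6 semitones

A2 at fret 9 → F#3 (MIDI 54); A3 at fret 3 → C4 (MIDI 60).
54 − 60 = -6, so the two pitches are 6 semitones apart.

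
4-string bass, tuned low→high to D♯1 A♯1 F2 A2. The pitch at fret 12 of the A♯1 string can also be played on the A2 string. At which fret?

A♯1 at fret 12 is A♯1 + 12 semitones = A♯2.
The open A2 string is 11 semitones above the open A♯1, so the same pitch on the A2 string lies at fret 12 − 11 = 1.

1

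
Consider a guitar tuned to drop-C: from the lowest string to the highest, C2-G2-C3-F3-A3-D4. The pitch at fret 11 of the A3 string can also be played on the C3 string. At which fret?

20

A3 at fret 11 is A3 + 11 semitones = G#4.
The open C3 string is 9 semitones below the open A3, so the same pitch on the C3 string lies at fret 11 + 9 = 20.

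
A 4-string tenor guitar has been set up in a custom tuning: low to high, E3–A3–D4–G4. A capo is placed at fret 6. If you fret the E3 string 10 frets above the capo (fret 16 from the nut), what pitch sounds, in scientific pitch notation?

Ab4

The capo raises the open E3 by 6 semitones to Bb3; fretting 10 more gives E3 + 6 + 10 = E3 + 16 semitones = Ab4.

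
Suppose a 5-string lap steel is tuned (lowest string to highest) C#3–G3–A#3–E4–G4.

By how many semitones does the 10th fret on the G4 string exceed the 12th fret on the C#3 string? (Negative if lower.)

16 semitones

G4 at fret 10 → F5 (MIDI 77); C#3 at fret 12 → C#4 (MIDI 61).
77 − 61 = 16, so the two pitches are 16 semitones apart.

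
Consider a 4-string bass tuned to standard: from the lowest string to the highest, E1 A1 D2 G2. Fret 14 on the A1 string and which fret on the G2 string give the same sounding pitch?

A1 at fret 14 is A1 + 14 semitones = B2.
The open G2 string is 10 semitones above the open A1, so the same pitch on the G2 string lies at fret 14 − 10 = 4.

4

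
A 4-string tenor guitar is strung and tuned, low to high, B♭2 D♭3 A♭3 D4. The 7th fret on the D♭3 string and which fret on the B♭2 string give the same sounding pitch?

D♭3 at fret 7 is D♭3 + 7 semitones = A♭3.
The open B♭2 string is 3 semitones below the open D♭3, so the same pitch on the B♭2 string lies at fret 7 + 3 = 10.

10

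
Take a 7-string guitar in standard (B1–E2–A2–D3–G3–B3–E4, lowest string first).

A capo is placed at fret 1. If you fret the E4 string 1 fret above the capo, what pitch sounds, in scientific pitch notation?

The capo raises the open E4 by 1 semitone to F4; fretting 1 more gives E4 + 1 + 1 = E4 + 2 semitones = F#4.

F#4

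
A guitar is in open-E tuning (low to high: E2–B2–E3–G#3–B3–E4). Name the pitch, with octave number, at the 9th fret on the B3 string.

G#4

Each fret is one semitone, so B3 + 9 = G#4.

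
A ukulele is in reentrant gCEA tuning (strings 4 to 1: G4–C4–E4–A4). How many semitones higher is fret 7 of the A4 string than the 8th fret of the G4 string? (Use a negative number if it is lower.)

1 semitone

A4 at fret 7 → E5 (MIDI 76); G4 at fret 8 → D♯5 (MIDI 75).
76 − 75 = 1, so the two pitches are 1 semitone apart.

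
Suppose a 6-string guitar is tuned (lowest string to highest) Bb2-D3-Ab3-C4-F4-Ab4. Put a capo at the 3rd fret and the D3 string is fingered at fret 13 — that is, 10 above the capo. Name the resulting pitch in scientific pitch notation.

The capo raises the open D3 by 3 semitones to F3; fretting 10 more gives D3 + 3 + 10 = D3 + 13 semitones = Eb4.
(Also written D#.)

Eb4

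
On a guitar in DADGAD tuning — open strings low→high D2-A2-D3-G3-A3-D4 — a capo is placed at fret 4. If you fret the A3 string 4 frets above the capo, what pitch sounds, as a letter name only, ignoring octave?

F

The capo raises the open A3 by 4 semitones to C#4; fretting 4 more gives A3 + 4 + 4 = A3 + 8 semitones, landing on F.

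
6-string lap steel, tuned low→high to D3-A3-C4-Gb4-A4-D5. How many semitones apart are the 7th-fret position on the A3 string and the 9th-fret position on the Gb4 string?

A3 at fret 7 → E4 (MIDI 64); Gb4 at fret 9 → Eb5 (MIDI 75).
64 − 75 = -11, so the two pitches are 11 semitones apart, with Eb5 the higher.

11 semitones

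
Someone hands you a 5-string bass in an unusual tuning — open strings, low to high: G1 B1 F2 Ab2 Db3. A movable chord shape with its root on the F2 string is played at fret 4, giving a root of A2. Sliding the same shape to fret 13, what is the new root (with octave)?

Gb3

Moving from fret 4 to fret 13 shifts the root by 9 semitones.
A2 up 9 semitones is Gb3.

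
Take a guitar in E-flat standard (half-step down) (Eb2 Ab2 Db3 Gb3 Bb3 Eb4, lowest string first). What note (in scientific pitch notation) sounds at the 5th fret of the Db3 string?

Each fret is one semitone, so Db3 + 5 = Gb3.
(Equivalently spelled F#3.)

Gb3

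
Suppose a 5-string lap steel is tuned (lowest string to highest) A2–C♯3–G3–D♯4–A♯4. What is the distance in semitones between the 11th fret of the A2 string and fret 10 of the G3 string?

9 semitones

A2 at fret 11 → G♯3 (MIDI 56); G3 at fret 10 → F4 (MIDI 65).
56 − 65 = -9, so the two pitches are 9 semitones apart, with F4 the higher.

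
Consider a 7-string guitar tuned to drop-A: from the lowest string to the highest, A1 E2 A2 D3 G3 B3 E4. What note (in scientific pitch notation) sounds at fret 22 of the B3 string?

The open B3 string plus 22 semitones: B–C–C#–D–…–G–G#–A.
The walk passes from B into C 2 times, so the octave number goes from 3 to 5.

A5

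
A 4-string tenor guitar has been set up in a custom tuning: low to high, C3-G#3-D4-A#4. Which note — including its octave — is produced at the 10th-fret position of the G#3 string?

F#4

Each fret is one semitone, so G#3 + 10 = F#4.
(Equivalently spelled Gb4.)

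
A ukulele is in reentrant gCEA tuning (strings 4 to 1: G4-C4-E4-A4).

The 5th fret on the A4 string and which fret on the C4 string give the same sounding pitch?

14

Fret 5 on A4 is MIDI 69 + 5 = 74 (D5). On the C4 string (open MIDI 60), that pitch is 74 − 60 = fret 14.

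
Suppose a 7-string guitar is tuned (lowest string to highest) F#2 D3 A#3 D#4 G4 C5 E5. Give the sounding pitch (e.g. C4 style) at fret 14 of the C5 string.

C5 is MIDI 72. Adding 14 gives 86, which is D6.

D6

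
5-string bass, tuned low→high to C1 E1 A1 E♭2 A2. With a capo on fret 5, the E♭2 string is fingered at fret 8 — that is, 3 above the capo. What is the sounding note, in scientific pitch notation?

The capo raises the open E♭2 by 5 semitones to A♭2; fretting 3 more gives E♭2 + 5 + 3 = E♭2 + 8 semitones = B2.

B2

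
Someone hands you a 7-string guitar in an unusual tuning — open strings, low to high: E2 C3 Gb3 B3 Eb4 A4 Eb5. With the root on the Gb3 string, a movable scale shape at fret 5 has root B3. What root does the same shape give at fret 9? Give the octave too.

Moving from fret 5 to fret 9 shifts the root by 4 semitones.
B3 up 4 semitones is Eb4.

Eb4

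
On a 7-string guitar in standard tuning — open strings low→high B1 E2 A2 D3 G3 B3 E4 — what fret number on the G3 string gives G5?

24

G5 is 24 semitones above the open G3 (G–G#–A–A#–…–F–F#–G), so it sits at fret 24.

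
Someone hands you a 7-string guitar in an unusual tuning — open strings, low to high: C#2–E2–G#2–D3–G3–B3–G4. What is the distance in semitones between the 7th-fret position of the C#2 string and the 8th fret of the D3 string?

C#2 at fret 7 → G#2 (MIDI 44); D3 at fret 8 → A#3 (MIDI 58).
44 − 58 = -14, so the two pitches are 14 semitones apart, with A#3 the higher.

14 semitones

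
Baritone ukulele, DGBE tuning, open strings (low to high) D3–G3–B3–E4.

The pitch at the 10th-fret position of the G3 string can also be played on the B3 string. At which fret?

Fret 10 on G3 is MIDI 55 + 10 = 65 (F4). On the B3 string (open MIDI 59), that pitch is 65 − 59 = fret 6.

6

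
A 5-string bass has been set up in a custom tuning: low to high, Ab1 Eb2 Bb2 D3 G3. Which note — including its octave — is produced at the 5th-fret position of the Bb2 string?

Eb3

Bb2 is MIDI 46. Adding 5 gives 51, which is Eb3.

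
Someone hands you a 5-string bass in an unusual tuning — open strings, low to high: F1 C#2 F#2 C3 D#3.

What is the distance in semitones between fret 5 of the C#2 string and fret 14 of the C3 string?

20 semitones

C#2 at fret 5 → F#2 (MIDI 42); C3 at fret 14 → D4 (MIDI 62).
42 − 62 = -20, so the two pitches are 20 semitones apart, with D4 the higher.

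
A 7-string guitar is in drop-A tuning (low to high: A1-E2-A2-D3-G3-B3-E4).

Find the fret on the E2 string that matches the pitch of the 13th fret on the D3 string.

D3 at fret 13 is D3 + 13 semitones = D#4.
The open E2 string is 10 semitones below the open D3, so the same pitch on the E2 string lies at fret 13 + 10 = 23.

23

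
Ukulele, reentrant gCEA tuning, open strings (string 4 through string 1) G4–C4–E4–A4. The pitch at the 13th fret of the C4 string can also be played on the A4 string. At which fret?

4

Fret 13 on C4 is MIDI 60 + 13 = 73 (C♯5). On the A4 string (open MIDI 69), that pitch is 73 − 69 = fret 4.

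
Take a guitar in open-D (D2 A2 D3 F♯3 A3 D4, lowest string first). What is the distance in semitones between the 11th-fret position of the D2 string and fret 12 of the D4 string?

25 semitones

D2 at fret 11 → C♯3 (MIDI 49); D4 at fret 12 → D5 (MIDI 74).
49 − 74 = -25, so the two pitches are 25 semitones apart, with D5 the higher.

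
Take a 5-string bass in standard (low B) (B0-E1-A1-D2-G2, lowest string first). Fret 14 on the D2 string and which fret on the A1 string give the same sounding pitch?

D2 at fret 14 is D2 + 14 semitones = E3.
The open A1 string is 5 semitones below the open D2, so the same pitch on the A1 string lies at fret 14 + 5 = 19.

19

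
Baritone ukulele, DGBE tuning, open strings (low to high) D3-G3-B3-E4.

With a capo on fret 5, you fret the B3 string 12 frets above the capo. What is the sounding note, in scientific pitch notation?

E5

The capo raises the open B3 by 5 semitones to E4; fretting 12 more gives B3 + 5 + 12 = B3 + 17 semitones = E5.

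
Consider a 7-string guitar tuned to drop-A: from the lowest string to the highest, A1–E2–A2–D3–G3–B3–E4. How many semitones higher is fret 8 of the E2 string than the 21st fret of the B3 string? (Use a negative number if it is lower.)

-32 semitones

E2 at fret 8 → C3 (MIDI 48); B3 at fret 21 → G#5 (MIDI 80).
48 − 80 = -32, so the two pitches are 32 semitones apart.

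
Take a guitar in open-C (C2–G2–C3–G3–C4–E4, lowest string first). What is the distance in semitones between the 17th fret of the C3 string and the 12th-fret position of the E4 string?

C3 at fret 17 → F4 (MIDI 65); E4 at fret 12 → E5 (MIDI 76).
65 − 76 = -11, so the two pitches are 11 semitones apart, with E5 the higher.

11 semitones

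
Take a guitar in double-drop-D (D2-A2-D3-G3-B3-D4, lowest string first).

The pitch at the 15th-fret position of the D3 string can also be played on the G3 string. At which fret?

10

D3 at fret 15 is D3 + 15 semitones = F4.
The open G3 string is 5 semitones above the open D3, so the same pitch on the G3 string lies at fret 15 − 5 = 10.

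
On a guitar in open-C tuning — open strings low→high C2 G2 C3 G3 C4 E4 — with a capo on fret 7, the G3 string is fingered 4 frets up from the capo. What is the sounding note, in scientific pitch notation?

F#4

The capo raises the open G3 by 7 semitones to D4; fretting 4 more gives G3 + 7 + 4 = G3 + 11 semitones = F#4.
(Also written Gb.)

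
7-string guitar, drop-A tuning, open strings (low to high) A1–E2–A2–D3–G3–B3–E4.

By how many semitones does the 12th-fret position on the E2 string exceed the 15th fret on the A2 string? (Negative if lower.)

-8 semitones

E2 at fret 12 → E3 (MIDI 52); A2 at fret 15 → C4 (MIDI 60).
52 − 60 = -8, so the two pitches are 8 semitones apart.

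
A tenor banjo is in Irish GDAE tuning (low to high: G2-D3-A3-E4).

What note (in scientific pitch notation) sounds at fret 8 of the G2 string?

D♯3

Each fret is one semitone, so G2 + 8 = D♯3.
(Equivalently spelled E♭3.)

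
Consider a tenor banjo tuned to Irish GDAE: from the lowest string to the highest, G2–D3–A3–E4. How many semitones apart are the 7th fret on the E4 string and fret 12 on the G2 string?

E4 at fret 7 → B4 (MIDI 71); G2 at fret 12 → G3 (MIDI 55).
71 − 55 = 16, so the two pitches are 16 semitones apart, with B4 the higher.

16 semitones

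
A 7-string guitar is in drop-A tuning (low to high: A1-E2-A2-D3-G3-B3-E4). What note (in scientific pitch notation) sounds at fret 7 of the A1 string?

The open A1 string plus 7 semitones: A–A#–B–C–C#–D–D#–E.
The walk passes from B into C once, so the octave number goes from 1 to 2.

E2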